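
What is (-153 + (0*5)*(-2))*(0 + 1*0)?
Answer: 0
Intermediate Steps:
(-153 + (0*5)*(-2))*(0 + 1*0) = (-153 + 0*(-2))*(0 + 0) = (-153 + 0)*0 = -153*0 = 0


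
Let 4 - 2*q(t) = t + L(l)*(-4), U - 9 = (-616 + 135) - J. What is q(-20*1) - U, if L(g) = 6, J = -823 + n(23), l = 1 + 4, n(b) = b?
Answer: -304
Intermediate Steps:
l = 5
J = -800 (J = -823 + 23 = -800)
U = 328 (U = 9 + ((-616 + 135) - 1*(-800)) = 9 + (-481 + 800) = 9 + 319 = 328)
q(t) = 14 - t/2 (q(t) = 2 - (t + 6*(-4))/2 = 2 - (t - 24)/2 = 2 - (-24 + t)/2 = 2 + (12 - t/2) = 14 - t/2)
q(-20*1) - U = (14 - (-10)) - 1*328 = (14 - 1/2*(-20)) - 328 = (14 + 10) - 328 = 24 - 328 = -304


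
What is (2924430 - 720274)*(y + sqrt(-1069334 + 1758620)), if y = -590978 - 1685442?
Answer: -5017584801520 + 2204156*sqrt(689286) ≈ -5.0158e+12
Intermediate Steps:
y = -2276420
(2924430 - 720274)*(y + sqrt(-1069334 + 1758620)) = (2924430 - 720274)*(-2276420 + sqrt(-1069334 + 1758620)) = 2204156*(-2276420 + sqrt(689286)) = -5017584801520 + 2204156*sqrt(689286)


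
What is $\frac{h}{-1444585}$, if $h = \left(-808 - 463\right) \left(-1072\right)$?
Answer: $- \frac{1362512}{1444585} \approx -0.94319$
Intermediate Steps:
$h = 1362512$ ($h = \left(-1271\right) \left(-1072\right) = 1362512$)
$\frac{h}{-1444585} = \frac{1362512}{-1444585} = 1362512 \left(- \frac{1}{1444585}\right) = - \frac{1362512}{1444585}$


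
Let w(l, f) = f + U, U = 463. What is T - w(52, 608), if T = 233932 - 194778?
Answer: 38083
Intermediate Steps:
T = 39154
w(l, f) = 463 + f (w(l, f) = f + 463 = 463 + f)
T - w(52, 608) = 39154 - (463 + 608) = 39154 - 1*1071 = 39154 - 1071 = 38083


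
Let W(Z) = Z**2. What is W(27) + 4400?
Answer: 5129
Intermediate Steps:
W(27) + 4400 = 27**2 + 4400 = 729 + 4400 = 5129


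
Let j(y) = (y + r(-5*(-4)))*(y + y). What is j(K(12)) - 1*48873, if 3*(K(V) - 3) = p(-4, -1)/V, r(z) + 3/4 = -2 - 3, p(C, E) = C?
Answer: -3960052/81 ≈ -48890.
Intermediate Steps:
r(z) = -23/4 (r(z) = -¾ + (-2 - 3) = -¾ - 5 = -23/4)
K(V) = 3 - 4/(3*V) (K(V) = 3 + (-4/V)/3 = 3 - 4/(3*V))
j(y) = 2*y*(-23/4 + y) (j(y) = (y - 23/4)*(y + y) = (-23/4 + y)*(2*y) = 2*y*(-23/4 + y))
j(K(12)) - 1*48873 = (3 - 4/3/12)*(-23 + 4*(3 - 4/3/12))/2 - 1*48873 = (3 - 4/3*1/12)*(-23 + 4*(3 - 4/3*1/12))/2 - 48873 = (3 - ⅑)*(-23 + 4*(3 - ⅑))/2 - 48873 = (½)*(26/9)*(-23 + 4*(26/9)) - 48873 = (½)*(26/9)*(-23 + 104/9) - 48873 = (½)*(26/9)*(-103/9) - 48873 = -1339/81 - 48873 = -3960052/81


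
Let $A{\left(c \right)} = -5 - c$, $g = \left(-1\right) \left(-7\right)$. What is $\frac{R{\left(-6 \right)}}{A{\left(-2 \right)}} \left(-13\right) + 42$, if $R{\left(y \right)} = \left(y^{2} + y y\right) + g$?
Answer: $\frac{1153}{3} \approx 384.33$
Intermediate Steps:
$g = 7$
$R{\left(y \right)} = 7 + 2 y^{2}$ ($R{\left(y \right)} = \left(y^{2} + y y\right) + 7 = \left(y^{2} + y^{2}\right) + 7 = 2 y^{2} + 7 = 7 + 2 y^{2}$)
$\frac{R{\left(-6 \right)}}{A{\left(-2 \right)}} \left(-13\right) + 42 = \frac{7 + 2 \left(-6\right)^{2}}{-5 - -2} \left(-13\right) + 42 = \frac{7 + 2 \cdot 36}{-5 + 2} \left(-13\right) + 42 = \frac{7 + 72}{-3} \left(-13\right) + 42 = 79 \left(- \frac{1}{3}\right) \left(-13\right) + 42 = \left(- \frac{79}{3}\right) \left(-13\right) + 42 = \frac{1027}{3} + 42 = \frac{1153}{3}$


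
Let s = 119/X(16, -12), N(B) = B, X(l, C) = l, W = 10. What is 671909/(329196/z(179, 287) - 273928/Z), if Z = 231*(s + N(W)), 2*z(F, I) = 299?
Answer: 12947855079159/41122234456 ≈ 314.86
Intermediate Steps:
z(F, I) = 299/2 (z(F, I) = (½)*299 = 299/2)
s = 119/16 ≈ 7.4375
Z = 64449/16 (Z = 231*(119/16 + 10) = 231*(279/16) = 64449/16 ≈ 4028.1)
671909/(329196/z(179, 287) - 273928/Z) = 671909/(329196/(299/2) - 273928/64449/16) = 671909/(329196*(2/299) - 273928*16/64449) = 671909/(658392/299 - 4382848/64449) = 671909/(41122234456/19270251) = 671909*(19270251/41122234456) = 12947855079159/41122234456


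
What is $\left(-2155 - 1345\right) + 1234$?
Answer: $-2266$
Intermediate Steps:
$\left(-2155 - 1345\right) + 1234 = -3500 + 1234 = -2266$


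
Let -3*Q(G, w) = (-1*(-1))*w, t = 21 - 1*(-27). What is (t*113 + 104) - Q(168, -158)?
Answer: 16426/3 ≈ 5475.3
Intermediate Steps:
t = 48 (t = 21 + 27 = 48)
Q(G, w) = -w/3 (Q(G, w) = -(-1*(-1))*w/3 = -w/3)
(t*113 + 104) - Q(168, -158) = (48*113 + 104) - (-1)*(-158)/3 = (5424 + 104) - 1*158/3 = 5528 - 158/3 = 16426/3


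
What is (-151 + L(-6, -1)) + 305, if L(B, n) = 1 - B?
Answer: 161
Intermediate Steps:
(-151 + L(-6, -1)) + 305 = (-151 + (1 - 1*(-6))) + 305 = (-151 + (1 + 6)) + 305 = (-151 + 7) + 305 = -144 + 305 = 161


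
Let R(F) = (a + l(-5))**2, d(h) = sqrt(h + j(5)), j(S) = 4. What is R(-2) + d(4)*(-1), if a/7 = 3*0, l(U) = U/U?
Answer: 1 - 2*sqrt(2) ≈ -1.8284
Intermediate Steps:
l(U) = 1
a = 0 (a = 7*(3*0) = 7*0 = 0)
d(h) = sqrt(4 + h) (d(h) = sqrt(h + 4) = sqrt(4 + h))
R(F) = 1 (R(F) = (0 + 1)**2 = 1**2 = 1)
R(-2) + d(4)*(-1) = 1 + sqrt(4 + 4)*(-1) = 1 + sqrt(8)*(-1) = 1 + (2*sqrt(2))*(-1) = 1 - 2*sqrt(2)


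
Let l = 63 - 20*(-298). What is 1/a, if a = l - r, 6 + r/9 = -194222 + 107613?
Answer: 1/785558 ≈ 1.2730e-6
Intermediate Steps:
r = -779535 (r = -54 + 9*(-194222 + 107613) = -54 + 9*(-86609) = -54 - 779481 = -779535)
l = 6023 (l = 63 + 5960 = 6023)
a = 785558 (a = 6023 - 1*(-779535) = 6023 + 779535 = 785558)
1/a = 1/785558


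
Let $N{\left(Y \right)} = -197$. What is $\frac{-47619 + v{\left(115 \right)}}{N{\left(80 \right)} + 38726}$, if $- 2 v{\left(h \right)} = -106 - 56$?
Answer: $- \frac{5282}{4281} \approx -1.2338$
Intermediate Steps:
$v{\left(h \right)} = 81$ ($v{\left(h \right)} = - \frac{-106 - 56}{2} = \left(- \frac{1}{2}\right) \left(-162\right) = 81$)
$\frac{-47619 + v{\left(115 \right)}}{N{\left(80 \right)} + 38726} = \frac{-47619 + 81}{-197 + 38726} = - \frac{47538}{38529} = \left(-47538\right) \frac{1}{38529} = - \frac{5282}{4281}$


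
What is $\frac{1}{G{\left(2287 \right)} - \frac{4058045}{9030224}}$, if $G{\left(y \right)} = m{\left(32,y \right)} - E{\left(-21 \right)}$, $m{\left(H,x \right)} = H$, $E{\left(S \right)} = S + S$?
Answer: $\frac{9030224}{664178531} \approx 0.013596$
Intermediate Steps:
$E{\left(S \right)} = 2 S$
$G{\left(y \right)} = 74$ ($G{\left(y \right)} = 32 - 2 \left(-21\right) = 32 - -42 = 32 + 42 = 74$)
$\frac{1}{G{\left(2287 \right)} - \frac{4058045}{9030224}} = \frac{1}{74 - \frac{4058045}{9030224}} = \frac{1}{\frac{664178531}{9030224}} = \frac{9030224}{664178531}$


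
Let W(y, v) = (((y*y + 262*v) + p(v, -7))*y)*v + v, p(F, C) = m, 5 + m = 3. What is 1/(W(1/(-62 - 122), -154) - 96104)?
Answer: -3114752/405008697139 ≈ -7.6906e-6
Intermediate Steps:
m = -2 (m = -5 + 3 = -2)
p(F, C) = -2
W(y, v) = v + v*y*(-2 + y² + 262*v) (W(y, v) = (((y*y + 262*v) - 2)*y)*v + v = (((y² + 262*v) - 2)*y)*v + v = ((-2 + y² + 262*v)*y)*v + v = (y*(-2 + y² + 262*v))*v + v = v*y*(-2 + y² + 262*v) + v = v + v*y*(-2 + y² + 262*v))
1/(W(1/(-62 - 122), -154) - 96104) = 1/(-154*(1 + (1/(-62 - 122))³ - 2/(-62 - 122) + 262*(-154)/(-62 - 122)) - 96104) = 1/(-154*(1 + (1/(-184))³ - 2/(-184) + 262*(-154)/(-184)) - 96104) = 1/(-154*(1 + (-1/184)³ - 2*(-1/184) + 262*(-154)*(-1/184)) - 96104) = 1/(-154*(1 - 1/6229504 + 1/92 + 10087/46) - 96104) = 1/(-154*1372319103/6229504 - 96104) = 1/(-105668570931/3114752 - 96104) = 1/(-405008697139/3114752) = -3114752/405008697139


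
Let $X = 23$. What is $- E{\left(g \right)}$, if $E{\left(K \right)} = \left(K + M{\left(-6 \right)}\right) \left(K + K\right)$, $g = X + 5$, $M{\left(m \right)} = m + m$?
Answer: $-896$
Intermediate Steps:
$M{\left(m \right)} = 2 m$
$g = 28$ ($g = 23 + 5 = 28$)
$E{\left(K \right)} = 2 K \left(-12 + K\right)$ ($E{\left(K \right)} = \left(K + 2 \left(-6\right)\right) \left(K + K\right) = \left(K - 12\right) 2 K = \left(-12 + K\right) 2 K = 2 K \left(-12 + K\right)$)
$- E{\left(g \right)} = - 2 \cdot 28 \left(-12 + 28\right) = - 2 \cdot 28 \cdot 16 = \left(-1\right) 896 = -896$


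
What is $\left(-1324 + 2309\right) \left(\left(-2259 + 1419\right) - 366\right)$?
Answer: $-1187910$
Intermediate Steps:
$\left(-1324 + 2309\right) \left(\left(-2259 + 1419\right) - 366\right) = 985 \left(-840 - 366\right) = 985 \left(-1206\right) = -1187910$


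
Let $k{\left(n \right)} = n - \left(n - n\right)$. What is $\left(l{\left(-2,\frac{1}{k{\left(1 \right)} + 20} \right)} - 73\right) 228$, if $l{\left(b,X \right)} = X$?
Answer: $- \frac{116432}{7} \approx -16633.0$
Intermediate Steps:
$k{\left(n \right)} = n$ ($k{\left(n \right)} = n - 0 = n + 0 = n$)
$\left(l{\left(-2,\frac{1}{k{\left(1 \right)} + 20} \right)} - 73\right) 228 = \left(\frac{1}{1 + 20} - 73\right) 228 = \left(\frac{1}{21} - 73\right) 228 = \left(- \frac{1532}{21}\right) 228 = - \frac{116432}{7}$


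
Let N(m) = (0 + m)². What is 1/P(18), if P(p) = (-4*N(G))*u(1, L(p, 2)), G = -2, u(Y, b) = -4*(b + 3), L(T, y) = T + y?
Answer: 1/1472 ≈ 0.00067935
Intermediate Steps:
u(Y, b) = -12 - 4*b (u(Y, b) = -4*(3 + b) = -12 - 4*b)
N(m) = m²
P(p) = 320 + 64*p (P(p) = (-4*(-2)²)*(-12 - 4*(p + 2)) = (-4*4)*(-12 - 4*(2 + p)) = -16*(-12 + (-8 - 4*p)) = -16*(-20 - 4*p) = 320 + 64*p)
1/P(18) = 1/(320 + 64*18) = 1/(320 + 1152) = 1/1472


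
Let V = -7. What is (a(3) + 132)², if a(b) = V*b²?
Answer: 4761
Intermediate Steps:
a(b) = -7*b²
(a(3) + 132)² = (-7*3² + 132)² = (-7*9 + 132)² = (-63 + 132)² = 69² = 4761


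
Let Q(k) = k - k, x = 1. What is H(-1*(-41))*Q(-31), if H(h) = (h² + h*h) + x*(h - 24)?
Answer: 0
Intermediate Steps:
Q(k) = 0
H(h) = -24 + h + 2*h² (H(h) = (h² + h*h) + 1*(h - 24) = (h² + h²) + 1*(-24 + h) = 2*h² + (-24 + h) = -24 + h + 2*h²)
H(-1*(-41))*Q(-31) = (-24 - 1*(-41) + 2*(-1*(-41))²)*0 = (-24 + 41 + 2*41²)*0 = (-24 + 41 + 2*1681)*0 = (-24 + 41 + 3362)*0 = 3379*0 = 0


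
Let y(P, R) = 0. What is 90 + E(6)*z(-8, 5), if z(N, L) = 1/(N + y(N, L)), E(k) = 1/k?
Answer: 4319/48 ≈ 89.979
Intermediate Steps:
E(k) = 1/k
z(N, L) = 1/N (z(N, L) = 1/(N + 0) = 1/N)
90 + E(6)*z(-8, 5) = 90 + 1/(6*(-8)) = 90 + (1/6)*(-1/8) = 90 - 1/48 = 4319/48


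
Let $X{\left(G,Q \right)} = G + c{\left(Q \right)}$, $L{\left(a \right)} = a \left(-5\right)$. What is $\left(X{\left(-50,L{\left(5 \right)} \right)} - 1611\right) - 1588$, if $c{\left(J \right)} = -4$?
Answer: $-3253$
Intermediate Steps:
$L{\left(a \right)} = - 5 a$
$X{\left(G,Q \right)} = -4 + G$ ($X{\left(G,Q \right)} = G - 4 = -4 + G$)
$\left(X{\left(-50,L{\left(5 \right)} \right)} - 1611\right) - 1588 = \left(\left(-4 - 50\right) - 1611\right) - 1588 = \left(-54 - 1611\right) - 1588 = -1665 - 1588 = -3253$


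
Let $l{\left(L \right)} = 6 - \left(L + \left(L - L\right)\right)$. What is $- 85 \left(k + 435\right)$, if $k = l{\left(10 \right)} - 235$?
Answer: $-16660$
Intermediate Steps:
$l{\left(L \right)} = 6 - L$ ($l{\left(L \right)} = 6 - \left(L + 0\right) = 6 - L$)
$k = -239$ ($k = \left(6 - 10\right) - 235 = -4 - 235 = -239$)
$- 85 \left(k + 435\right) = - 85 \left(-239 + 435\right) = \left(-85\right) 196 = -16660$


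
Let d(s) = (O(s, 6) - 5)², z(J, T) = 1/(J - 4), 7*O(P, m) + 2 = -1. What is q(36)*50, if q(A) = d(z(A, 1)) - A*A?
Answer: -3103000/49 ≈ -63327.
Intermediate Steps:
O(P, m) = -3/7 (O(P, m) = -2/7 + (⅐)*(-1) = -2/7 - ⅐ = -3/7)
z(J, T) = 1/(-4 + J)
d(s) = 1444/49 (d(s) = (-3/7 - 5)² = (-38/7)² = 1444/49)
q(A) = 1444/49 - A² (q(A) = 1444/49 - A*A = 1444/49 - A²)
q(36)*50 = (1444/49 - 1*36²)*50 = (1444/49 - 1*1296)*50 = (1444/49 - 1296)*50 = -62060/49*50 = -3103000/49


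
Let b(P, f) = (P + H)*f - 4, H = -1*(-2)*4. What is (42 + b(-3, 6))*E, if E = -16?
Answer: -1088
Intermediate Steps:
H = 8 (H = 2*4 = 8)
b(P, f) = -4 + f*(8 + P) (b(P, f) = (P + 8)*f - 4 = (8 + P)*f - 4 = f*(8 + P) - 4 = -4 + f*(8 + P))
(42 + b(-3, 6))*E = (42 + (-4 + 8*6 - 3*6))*(-16) = (42 + (-4 + 48 - 18))*(-16) = (42 + 26)*(-16) = 68*(-16) = -1088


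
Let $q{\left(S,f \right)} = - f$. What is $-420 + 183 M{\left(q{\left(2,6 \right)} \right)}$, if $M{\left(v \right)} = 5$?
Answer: $495$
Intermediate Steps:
$-420 + 183 M{\left(q{\left(2,6 \right)} \right)} = -420 + 183 \cdot 5 = -420 + 915 = 495$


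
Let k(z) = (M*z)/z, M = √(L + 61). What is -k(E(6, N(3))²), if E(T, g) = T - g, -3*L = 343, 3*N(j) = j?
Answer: -4*I*√30/3 ≈ -7.303*I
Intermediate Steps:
N(j) = j/3
L = -343/3 (L = -⅓*343 = -343/3 ≈ -114.33)
M = 4*I*√30/3 (M = √(-343/3 + 61) = √(-160/3) = 4*I*√30/3 ≈ 7.303*I)
k(z) = 4*I*√30/3 (k(z) = ((4*I*√30/3)*z)/z = (4*I*z*√30/3)/z = 4*I*√30/3)
-k(E(6, N(3))²) = -4*I*√30/3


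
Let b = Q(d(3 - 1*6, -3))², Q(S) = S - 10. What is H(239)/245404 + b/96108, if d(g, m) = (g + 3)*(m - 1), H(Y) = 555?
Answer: 19470085/5896321908 ≈ 0.0033021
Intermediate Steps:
d(g, m) = (-1 + m)*(3 + g) (d(g, m) = (3 + g)*(-1 + m) = (-1 + m)*(3 + g))
Q(S) = -10 + S
b = 100 (b = (-10 + (-3 - (3 - 1*6) + 3*(-3) + (3 - 1*6)*(-3)))² = (-10 + (-3 - (3 - 6) - 9 + (3 - 6)*(-3)))² = (-10 + (-3 - 1*(-3) - 9 - 3*(-3)))² = (-10 + (-3 + 3 - 9 + 9))² = (-10 + 0)² = (-10)² = 100)
H(239)/245404 + b/96108 = 555/245404 + 100/96108 = 555*(1/245404) + 100*(1/96108) = 555/245404 + 25/24027 = 19470085/5896321908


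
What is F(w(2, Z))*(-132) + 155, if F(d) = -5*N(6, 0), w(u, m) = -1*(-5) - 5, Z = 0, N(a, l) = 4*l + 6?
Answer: 4115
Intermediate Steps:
N(a, l) = 6 + 4*l
w(u, m) = 0 (w(u, m) = 5 - 5 = 0)
F(d) = -30 (F(d) = -5*(6 + 4*0) = -5*(6 + 0) = -5*6 = -30)
F(w(2, Z))*(-132) + 155 = -30*(-132) + 155 = 3960 + 155 = 4115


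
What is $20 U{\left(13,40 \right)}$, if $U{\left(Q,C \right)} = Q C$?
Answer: $10400$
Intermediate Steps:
$U{\left(Q,C \right)} = C Q$
$20 U{\left(13,40 \right)} = 20 \cdot 40 \cdot 13 = 20 \cdot 520 = 10400$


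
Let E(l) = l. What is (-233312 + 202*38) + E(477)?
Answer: -225159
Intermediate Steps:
(-233312 + 202*38) + E(477) = (-233312 + 202*38) + 477 = (-233312 + 7676) + 477 = -225636 + 477 = -225159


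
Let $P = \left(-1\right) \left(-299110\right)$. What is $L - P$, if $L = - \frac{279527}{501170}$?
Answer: $- \frac{149905238227}{501170} \approx -2.9911 \cdot 10^{5}$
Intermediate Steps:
$P = 299110$
$L = - \frac{279527}{501170}$ ($L = \left(-279527\right) \frac{1}{501170} = - \frac{279527}{501170} \approx -0.55775$)
$L - P = - \frac{279527}{501170} - 299110 = - \frac{149905238227}{501170}$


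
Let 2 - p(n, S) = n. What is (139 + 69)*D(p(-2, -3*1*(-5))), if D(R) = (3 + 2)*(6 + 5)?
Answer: 11440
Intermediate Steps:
p(n, S) = 2 - n
D(R) = 55 (D(R) = 5*11 = 55)
(139 + 69)*D(p(-2, -3*1*(-5))) = (139 + 69)*55 = 208*55 = 11440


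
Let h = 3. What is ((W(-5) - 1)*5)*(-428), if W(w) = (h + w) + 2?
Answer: 2140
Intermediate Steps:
W(w) = 5 + w (W(w) = (3 + w) + 2 = 5 + w)
((W(-5) - 1)*5)*(-428) = (((5 - 5) - 1)*5)*(-428) = ((0 - 1)*5)*(-428) = -1*5*(-428) = -5*(-428) = 2140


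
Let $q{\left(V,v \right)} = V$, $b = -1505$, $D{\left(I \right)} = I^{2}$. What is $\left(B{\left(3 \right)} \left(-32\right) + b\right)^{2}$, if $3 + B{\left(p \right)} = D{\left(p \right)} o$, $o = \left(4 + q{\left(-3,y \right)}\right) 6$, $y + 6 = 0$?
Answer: $9840769$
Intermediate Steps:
$y = -6$ ($y = -6 + 0 = -6$)
$o = 6$ ($o = \left(4 - 3\right) 6 = 1 \cdot 6 = 6$)
$B{\left(p \right)} = -3 + 6 p^{2}$ ($B{\left(p \right)} = -3 + p^{2} \cdot 6 = -3 + 6 p^{2}$)
$\left(B{\left(3 \right)} \left(-32\right) + b\right)^{2} = \left(\left(-3 + 6 \cdot 3^{2}\right) \left(-32\right) - 1505\right)^{2} = \left(\left(-3 + 6 \cdot 9\right) \left(-32\right) - 1505\right)^{2} = \left(\left(-3 + 54\right) \left(-32\right) - 1505\right)^{2} = \left(51 \left(-32\right) - 1505\right)^{2} = \left(-1632 - 1505\right)^{2} = \left(-3137\right)^{2} = 9840769$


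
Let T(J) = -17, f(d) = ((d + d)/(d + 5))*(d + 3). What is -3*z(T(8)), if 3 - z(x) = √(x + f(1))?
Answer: -9 + I*√141 ≈ -9.0 + 11.874*I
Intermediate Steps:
f(d) = 2*d*(3 + d)/(5 + d) (f(d) = ((2*d)/(5 + d))*(3 + d) = (2*d/(5 + d))*(3 + d) = 2*d*(3 + d)/(5 + d))
z(x) = 3 - √(4/3 + x) (z(x) = 3 - √(x + 2*1*(3 + 1)/(5 + 1)) = 3 - √(x + 2*1*4/6) = 3 - √(x + 2*1*(⅙)*4) = 3 - √(x + 4/3) = 3 - √(4/3 + x))
-3*z(T(8)) = -3*(3 - √(12 + 9*(-17))/3) = -3*(3 - √(12 - 153)/3) = -3*(3 - I*√141/3) = -9 + I*√141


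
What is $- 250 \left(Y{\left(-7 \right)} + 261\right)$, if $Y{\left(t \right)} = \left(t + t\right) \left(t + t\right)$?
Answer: $-114250$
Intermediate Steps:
$Y{\left(t \right)} = 4 t^{2}$ ($Y{\left(t \right)} = 2 t 2 t = 4 t^{2}$)
$- 250 \left(Y{\left(-7 \right)} + 261\right) = - 250 \left(4 \left(-7\right)^{2} + 261\right) = - 250 \left(4 \cdot 49 + 261\right) = - 250 \left(196 + 261\right) = \left(-250\right) 457 = -114250$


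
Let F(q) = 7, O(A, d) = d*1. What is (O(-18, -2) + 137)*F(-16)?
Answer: 945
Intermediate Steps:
O(A, d) = d
(O(-18, -2) + 137)*F(-16) = (-2 + 137)*7 = 135*7 = 945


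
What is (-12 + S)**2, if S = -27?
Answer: 1521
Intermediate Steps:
(-12 + S)**2 = (-12 - 27)**2 = (-39)**2 = 1521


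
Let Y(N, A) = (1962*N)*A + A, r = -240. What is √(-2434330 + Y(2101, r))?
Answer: 5*I*√39670138 ≈ 31492.0*I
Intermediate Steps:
Y(N, A) = A + 1962*A*N (Y(N, A) = 1962*A*N + A = A + 1962*A*N)
√(-2434330 + Y(2101, r)) = √(-2434330 - 240*(1 + 1962*2101)) = √(-2434330 - 240*(1 + 4122162)) = √(-2434330 - 240*4122163) = √(-2434330 - 989319120) = √(-991753450) = 5*I*√39670138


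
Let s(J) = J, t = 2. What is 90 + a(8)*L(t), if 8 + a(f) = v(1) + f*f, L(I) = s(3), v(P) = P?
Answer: 261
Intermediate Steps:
L(I) = 3
a(f) = -7 + f² (a(f) = -8 + (1 + f*f) = -8 + (1 + f²) = -7 + f²)
90 + a(8)*L(t) = 90 + (-7 + 8²)*3 = 90 + (-7 + 64)*3 = 90 + 57*3 = 90 + 171 = 261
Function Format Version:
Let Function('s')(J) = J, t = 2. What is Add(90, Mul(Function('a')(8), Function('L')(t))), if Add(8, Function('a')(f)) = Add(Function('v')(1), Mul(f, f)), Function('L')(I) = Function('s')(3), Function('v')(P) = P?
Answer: 261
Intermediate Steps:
Function('L')(I) = 3
Function('a')(f) = Add(-7, Pow(f, 2)) (Function('a')(f) = Add(-8, Add(1, Mul(f, f))) = Add(-8, Add(1, Pow(f, 2))) = Add(-7, Pow(f, 2)))
Add(90, Mul(Function('a')(8), Function('L')(t))) = Add(90, Mul(Add(-7, Pow(8, 2)), 3)) = Add(90, Mul(Add(-7, 64), 3)) = Add(90, Mul(57, 3)) = Add(90, 171) = 261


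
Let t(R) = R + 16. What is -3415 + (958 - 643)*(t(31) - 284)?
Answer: -78070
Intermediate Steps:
t(R) = 16 + R
-3415 + (958 - 643)*(t(31) - 284) = -3415 + (958 - 643)*((16 + 31) - 284) = -3415 + 315*(47 - 284) = -3415 + 315*(-237) = -3415 - 74655 = -78070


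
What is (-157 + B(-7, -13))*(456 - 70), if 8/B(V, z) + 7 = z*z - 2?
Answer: -605827/10 ≈ -60583.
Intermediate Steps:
B(V, z) = 8/(-9 + z**2) (B(V, z) = 8/(-7 + (z*z - 2)) = 8/(-7 + (z**2 - 2)) = 8/(-7 + (-2 + z**2)) = 8/(-9 + z**2))
(-157 + B(-7, -13))*(456 - 70) = (-157 + 8/(-9 + (-13)**2))*(456 - 70) = (-157 + 8/(-9 + 169))*386 = (-157 + 8/160)*386 = (-157 + 8*(1/160))*386 = (-157 + 1/20)*386 = -3139/20*386 = -605827/10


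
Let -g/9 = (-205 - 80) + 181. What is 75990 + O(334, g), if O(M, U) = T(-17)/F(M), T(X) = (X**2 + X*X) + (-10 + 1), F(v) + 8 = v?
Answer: 24773309/326 ≈ 75992.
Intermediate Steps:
g = 936 (g = -9*((-205 - 80) + 181) = -9*(-285 + 181) = -9*(-104) = 936)
F(v) = -8 + v
T(X) = -9 + 2*X**2 (T(X) = (X**2 + X**2) - 9 = 2*X**2 - 9 = -9 + 2*X**2)
O(M, U) = 569/(-8 + M) (O(M, U) = (-9 + 2*(-17)**2)/(-8 + M) = (-9 + 2*289)/(-8 + M) = (-9 + 578)/(-8 + M) = 569/(-8 + M))
75990 + O(334, g) = 75990 + 569/(-8 + 334) = 75990 + 569/326 = 24773309/326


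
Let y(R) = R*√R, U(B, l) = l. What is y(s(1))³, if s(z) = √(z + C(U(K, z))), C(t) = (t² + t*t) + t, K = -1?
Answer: 16*√2 ≈ 22.627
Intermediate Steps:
C(t) = t + 2*t² (C(t) = (t² + t²) + t = 2*t² + t = t + 2*t²)
s(z) = √(z + z*(1 + 2*z))
y(R) = R^(3/2)
y(s(1))³ = ((√2*√(1*(1 + 1)))^(3/2))³ = ((√2*√(1*2))^(3/2))³ = ((√2*√2)^(3/2))³ = (2^(3/2))³ = (2*√2)³ = 16*√2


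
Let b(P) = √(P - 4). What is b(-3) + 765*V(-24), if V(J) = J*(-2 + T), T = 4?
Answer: -36720 + I*√7 ≈ -36720.0 + 2.6458*I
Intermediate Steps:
b(P) = √(-4 + P)
V(J) = 2*J (V(J) = J*(-2 + 4) = J*2 = 2*J)
b(-3) + 765*V(-24) = √(-4 - 3) + 765*(2*(-24)) = √(-7) + 765*(-48) = I*√7 - 36720 = -36720 + I*√7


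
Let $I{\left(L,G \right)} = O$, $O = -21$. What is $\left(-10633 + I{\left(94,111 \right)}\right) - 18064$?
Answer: $-28718$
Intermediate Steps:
$I{\left(L,G \right)} = -21$
$\left(-10633 + I{\left(94,111 \right)}\right) - 18064 = \left(-10633 - 21\right) - 18064 = -10654 - 18064 = -28718$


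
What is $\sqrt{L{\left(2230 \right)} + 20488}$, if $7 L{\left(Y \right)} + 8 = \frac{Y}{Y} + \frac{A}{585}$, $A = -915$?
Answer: $\frac{\sqrt{1526858970}}{273} \approx 143.13$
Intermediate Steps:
$L{\left(Y \right)} = - \frac{334}{273}$ ($L{\left(Y \right)} = - \frac{8}{7} + \frac{\frac{Y}{Y} - \frac{915}{585}}{7} = - \frac{8}{7} + \frac{1 - \frac{61}{39}}{7} = - \frac{8}{7} + \frac{1}{7} \left(- \frac{22}{39}\right) = - \frac{8}{7} - \frac{22}{273} = - \frac{334}{273}$)
$\sqrt{L{\left(2230 \right)} + 20488} = \sqrt{- \frac{334}{273} + 20488} = \sqrt{\frac{5592890}{273}} = \frac{\sqrt{1526858970}}{273}$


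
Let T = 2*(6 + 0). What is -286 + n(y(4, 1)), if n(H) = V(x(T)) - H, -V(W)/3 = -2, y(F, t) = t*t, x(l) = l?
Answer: -281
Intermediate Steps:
T = 12 (T = 2*6 = 12)
y(F, t) = t²
V(W) = 6 (V(W) = -3*(-2) = 6)
n(H) = 6 - H
-286 + n(y(4, 1)) = -286 + (6 - 1*1²) = -286 + (6 - 1*1) = -286 + (6 - 1) = -286 + 5 = -281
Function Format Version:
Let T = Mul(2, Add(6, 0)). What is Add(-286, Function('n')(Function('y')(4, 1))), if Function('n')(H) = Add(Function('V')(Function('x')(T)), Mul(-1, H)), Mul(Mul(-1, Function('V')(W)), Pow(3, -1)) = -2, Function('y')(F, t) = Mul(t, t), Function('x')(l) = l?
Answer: -281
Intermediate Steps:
T = 12 (T = Mul(2, 6) = 12)
Function('y')(F, t) = Pow(t, 2)
Function('V')(W) = 6 (Function('V')(W) = Mul(-3, -2) = 6)
Function('n')(H) = Add(6, Mul(-1, H))
Add(-286, Function('n')(Function('y')(4, 1))) = Add(-286, Add(6, Mul(-1, Pow(1, 2)))) = Add(-286, Add(6, Mul(-1, 1))) = Add(-286, Add(6, -1)) = Add(-286, 5) = -281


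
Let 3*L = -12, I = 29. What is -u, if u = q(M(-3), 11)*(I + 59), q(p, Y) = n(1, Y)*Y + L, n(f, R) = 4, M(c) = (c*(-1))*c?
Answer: -3520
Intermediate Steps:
M(c) = -c² (M(c) = (-c)*c = -c²)
L = -4 (L = (⅓)*(-12) = -4)
q(p, Y) = -4 + 4*Y (q(p, Y) = 4*Y - 4 = -4 + 4*Y)
u = 3520 (u = (-4 + 4*11)*(29 + 59) = (-4 + 44)*88 = 40*88 = 3520)
-u = -1*3520 = -3520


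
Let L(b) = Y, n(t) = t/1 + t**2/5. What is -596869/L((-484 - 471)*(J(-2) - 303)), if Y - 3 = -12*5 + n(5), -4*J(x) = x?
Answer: 596869/47 ≈ 12699.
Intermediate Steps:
J(x) = -x/4
n(t) = t + t**2/5 (n(t) = t*1 + t**2*(1/5) = t + t**2/5)
Y = -47 (Y = 3 + (-12*5 + (1/5)*5*(5 + 5)) = 3 + (-60 + (1/5)*5*10) = 3 + (-60 + 10) = 3 - 50 = -47)
L(b) = -47
-596869/L((-484 - 471)*(J(-2) - 303)) = -596869/(-47) = -596869*(-1/47) = 596869/47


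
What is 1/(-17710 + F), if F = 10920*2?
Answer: 1/4130 ≈ 0.00024213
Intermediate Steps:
F = 21840
1/(-17710 + F) = 1/(-17710 + 21840) = 1/4130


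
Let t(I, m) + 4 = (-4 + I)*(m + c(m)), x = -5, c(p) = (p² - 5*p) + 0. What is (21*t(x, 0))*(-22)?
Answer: 1848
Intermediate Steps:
c(p) = p² - 5*p
t(I, m) = -4 + (-4 + I)*(m + m*(-5 + m))
(21*t(x, 0))*(-22) = (21*(-4 - 4*0² + 16*0 - 5*0² - 4*(-5)*0))*(-22) = (21*(-4 - 4*0 + 0 - 5*0 + 0))*(-22) = (21*(-4 + 0 + 0 + 0 + 0))*(-22) = (21*(-4))*(-22) = -84*(-22) = 1848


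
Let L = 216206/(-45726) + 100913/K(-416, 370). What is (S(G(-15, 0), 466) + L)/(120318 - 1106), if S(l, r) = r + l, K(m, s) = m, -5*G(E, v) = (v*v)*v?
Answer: 2079984961/1133826285696 ≈ 0.0018345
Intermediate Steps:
G(E, v) = -v**3/5 (G(E, v) = -v*v*v/5 = -v**2*v/5 = -v**3/5)
S(l, r) = l + r
L = -2352144767/9511008 (L = 216206/(-45726) + 100913/(-416) = 216206*(-1/45726) + 100913*(-1/416) = -108103/22863 - 100913/416 = -2352144767/9511008 ≈ -247.31)
(S(G(-15, 0), 466) + L)/(120318 - 1106) = ((-1/5*0**3 + 466) - 2352144767/9511008)/(120318 - 1106) = ((-1/5*0 + 466) - 2352144767/9511008)/119212 = ((0 + 466) - 2352144767/9511008)*(1/119212) = (466 - 2352144767/9511008)*(1/119212) = (2079984961/9511008)*(1/119212) = 2079984961/1133826285696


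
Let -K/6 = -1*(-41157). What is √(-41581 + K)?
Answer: I*√288523 ≈ 537.14*I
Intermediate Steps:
K = -246942 (K = -(-6)*(-41157) = -6*41157 = -246942)
√(-41581 + K) = √(-41581 - 246942) = √(-288523) = I*√288523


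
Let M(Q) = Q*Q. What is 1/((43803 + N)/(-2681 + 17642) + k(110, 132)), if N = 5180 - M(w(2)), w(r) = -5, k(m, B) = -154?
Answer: -14961/2255036 ≈ -0.0066345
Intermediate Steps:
M(Q) = Q**2
N = 5155 (N = 5180 - 1*(-5)**2 = 5180 - 1*25 = 5180 - 25 = 5155)
1/((43803 + N)/(-2681 + 17642) + k(110, 132)) = 1/((43803 + 5155)/(-2681 + 17642) - 154) = 1/(48958/14961 - 154) = 1/(-2255036/14961) = -14961/2255036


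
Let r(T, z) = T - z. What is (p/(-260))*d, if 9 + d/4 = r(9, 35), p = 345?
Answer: 2415/13 ≈ 185.77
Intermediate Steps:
d = -140 (d = -36 + 4*(9 - 1*35) = -36 + 4*(9 - 35) = -36 + 4*(-26) = -36 - 104 = -140)
(p/(-260))*d = (345/(-260))*(-140) = (345*(-1/260))*(-140) = -69/52*(-140) = 2415/13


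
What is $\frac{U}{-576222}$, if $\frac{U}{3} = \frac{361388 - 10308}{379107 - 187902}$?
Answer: $- \frac{35108}{3672550917} \approx -9.5596 \cdot 10^{-6}$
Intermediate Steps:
$U = \frac{70216}{12747}$ ($U = 3 \frac{361388 - 10308}{379107 - 187902} = 3 \cdot \frac{351080}{191205} = 3 \cdot 351080 \cdot \frac{1}{191205} = 3 \cdot \frac{70216}{38241} = \frac{70216}{12747} \approx 5.5084$)
$\frac{U}{-576222} = \frac{70216}{12747 \left(-576222\right)} = \frac{70216}{12747} \left(- \frac{1}{576222}\right) = - \frac{35108}{3672550917}$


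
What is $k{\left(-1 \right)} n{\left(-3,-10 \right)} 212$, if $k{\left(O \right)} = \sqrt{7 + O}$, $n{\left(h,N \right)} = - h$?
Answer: $636 \sqrt{6} \approx 1557.9$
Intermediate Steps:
$k{\left(-1 \right)} n{\left(-3,-10 \right)} 212 = \sqrt{7 - 1} \left(\left(-1\right) \left(-3\right)\right) 212 = \sqrt{6} \cdot 3 \cdot 212 = 3 \sqrt{6} \cdot 212 = 636 \sqrt{6}$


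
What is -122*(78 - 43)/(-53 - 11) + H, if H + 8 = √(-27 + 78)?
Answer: 1879/32 + √51 ≈ 65.860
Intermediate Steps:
H = -8 + √51 (H = -8 + √(-27 + 78) = -8 + √51 ≈ -0.85857)
-122*(78 - 43)/(-53 - 11) + H = -122*(78 - 43)/(-53 - 11) + (-8 + √51) = -4270/(-64) + (-8 + √51) = -4270*(-1)/64 + (-8 + √51) = -122*(-35/64) + (-8 + √51) = 2135/32 + (-8 + √51) = 1879/32 + √51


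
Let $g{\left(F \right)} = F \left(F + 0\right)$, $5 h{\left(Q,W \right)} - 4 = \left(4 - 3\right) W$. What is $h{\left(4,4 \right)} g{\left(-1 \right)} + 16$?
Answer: $\frac{88}{5} \approx 17.6$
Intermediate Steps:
$h{\left(Q,W \right)} = \frac{4}{5} + \frac{W}{5}$ ($h{\left(Q,W \right)} = \frac{4}{5} + \frac{\left(4 - 3\right) W}{5} = \frac{4}{5} + \frac{1 W}{5} = \frac{4}{5} + \frac{W}{5}$)
$g{\left(F \right)} = F^{2}$ ($g{\left(F \right)} = F F = F^{2}$)
$h{\left(4,4 \right)} g{\left(-1 \right)} + 16 = \left(\frac{4}{5} + \frac{1}{5} \cdot 4\right) \left(-1\right)^{2} + 16 = \left(\frac{4}{5} + \frac{4}{5}\right) 1 + 16 = \frac{8}{5} \cdot 1 + 16 = \frac{8}{5} + 16 = \frac{88}{5}$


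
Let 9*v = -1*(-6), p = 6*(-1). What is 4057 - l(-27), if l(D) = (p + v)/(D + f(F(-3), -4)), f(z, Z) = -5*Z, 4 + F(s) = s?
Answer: 85181/21 ≈ 4056.2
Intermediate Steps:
F(s) = -4 + s
p = -6
v = ⅔ (v = (-1*(-6))/9 = (⅑)*6 = ⅔ ≈ 0.66667)
l(D) = -16/(3*(20 + D)) (l(D) = (-6 + ⅔)/(D - 5*(-4)) = -16/(3*(D + 20)) = -16/(3*(20 + D)))
4057 - l(-27) = 4057 - (-16)/(60 + 3*(-27)) = 4057 - (-16)/(60 - 81) = 4057 - (-16)/(-21) = 4057 - (-16)*(-1)/21 = 4057 - 1*16/21 = 4057 - 16/21 = 85181/21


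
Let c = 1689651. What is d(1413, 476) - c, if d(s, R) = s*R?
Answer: -1017063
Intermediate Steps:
d(s, R) = R*s
d(1413, 476) - c = 476*1413 - 1*1689651 = 672588 - 1689651 = -1017063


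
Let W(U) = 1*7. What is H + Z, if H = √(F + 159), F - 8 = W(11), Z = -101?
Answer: -101 + √174 ≈ -87.809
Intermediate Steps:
W(U) = 7
F = 15 (F = 8 + 7 = 15)
H = √174 (H = √(15 + 159) = √174 ≈ 13.191)
H + Z = √174 - 101 = -101 + √174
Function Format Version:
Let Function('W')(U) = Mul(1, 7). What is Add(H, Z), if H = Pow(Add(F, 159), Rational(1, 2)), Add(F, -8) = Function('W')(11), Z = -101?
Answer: Add(-101, Pow(174, Rational(1, 2))) ≈ -87.809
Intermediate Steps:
Function('W')(U) = 7
F = 15 (F = Add(8, 7) = 15)
H = Pow(174, Rational(1, 2)) (H = Pow(Add(15, 159), Rational(1, 2)) = Pow(174, Rational(1, 2)) ≈ 13.191)
Add(H, Z) = Add(Pow(174, Rational(1, 2)), -101) = Add(-101, Pow(174, Rational(1, 2)))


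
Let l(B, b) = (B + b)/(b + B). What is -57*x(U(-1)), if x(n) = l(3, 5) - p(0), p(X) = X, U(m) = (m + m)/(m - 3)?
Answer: -57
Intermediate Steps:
U(m) = 2*m/(-3 + m) (U(m) = (2*m)/(-3 + m) = 2*m/(-3 + m))
l(B, b) = 1 (l(B, b) = (B + b)/(B + b) = 1)
x(n) = 1 (x(n) = 1 - 1*0 = 1 + 0 = 1)
-57*x(U(-1)) = -57*1 = -57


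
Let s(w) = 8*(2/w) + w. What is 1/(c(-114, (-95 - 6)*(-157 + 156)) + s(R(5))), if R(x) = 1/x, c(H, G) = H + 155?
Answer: 5/606 ≈ 0.0082508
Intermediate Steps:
c(H, G) = 155 + H
s(w) = w + 16/w (s(w) = 16/w + w = w + 16/w)
1/(c(-114, (-95 - 6)*(-157 + 156)) + s(R(5))) = 1/((155 - 114) + (1/5 + 16/(1/5))) = 1/(41 + (1/5 + 16/(1/5))) = 1/(41 + (1/5 + 16*5)) = 1/(41 + (1/5 + 80)) = 1/(41 + 401/5) = 1/(606/5) = 5/606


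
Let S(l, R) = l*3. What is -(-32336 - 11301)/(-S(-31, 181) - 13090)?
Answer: -43637/12997 ≈ -3.3575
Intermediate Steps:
S(l, R) = 3*l
-(-32336 - 11301)/(-S(-31, 181) - 13090) = -(-32336 - 11301)/(-3*(-31) - 13090) = -(-43637)/(-1*(-93) - 13090) = -(-43637)/(93 - 13090) = -(-43637)/(-12997) = -(-43637)*(-1)/12997 = -1*43637/12997 = -43637/12997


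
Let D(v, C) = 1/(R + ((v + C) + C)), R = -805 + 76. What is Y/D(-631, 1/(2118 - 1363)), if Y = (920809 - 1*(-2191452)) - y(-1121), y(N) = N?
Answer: -3196814410836/755 ≈ -4.2342e+9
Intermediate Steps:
R = -729
Y = 3113382 (Y = (920809 - 1*(-2191452)) - 1*(-1121) = (920809 + 2191452) + 1121 = 3112261 + 1121 = 3113382)
D(v, C) = 1/(-729 + v + 2*C) (D(v, C) = 1/(-729 + ((v + C) + C)) = 1/(-729 + ((C + v) + C)) = 1/(-729 + (v + 2*C)) = 1/(-729 + v + 2*C))
Y/D(-631, 1/(2118 - 1363)) = 3113382/(1/(-729 - 631 + 2/(2118 - 1363))) = 3113382/(1/(-729 - 631 + 2/755)) = 3113382/(1/(-1026798/755)) = 3113382/(-755/1026798) = 3113382*(-1026798/755) = -3196814410836/755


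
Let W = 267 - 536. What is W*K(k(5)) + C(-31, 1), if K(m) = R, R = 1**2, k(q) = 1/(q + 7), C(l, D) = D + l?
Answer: -299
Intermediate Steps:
W = -269
k(q) = 1/(7 + q)
R = 1
K(m) = 1
W*K(k(5)) + C(-31, 1) = -269*1 + (1 - 31) = -269 - 30 = -299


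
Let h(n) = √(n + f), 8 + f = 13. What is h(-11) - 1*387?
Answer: -387 + I*√6 ≈ -387.0 + 2.4495*I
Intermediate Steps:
f = 5 (f = -8 + 13 = 5)
h(n) = √(5 + n) (h(n) = √(n + 5) = √(5 + n))
h(-11) - 1*387 = √(5 - 11) - 1*387 = √(-6) - 387 = I*√6 - 387 = -387 + I*√6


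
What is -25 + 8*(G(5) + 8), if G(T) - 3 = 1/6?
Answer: 193/3 ≈ 64.333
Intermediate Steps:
G(T) = 19/6 (G(T) = 3 + 1/6 = 3 + ⅙ = 19/6)
-25 + 8*(G(5) + 8) = -25 + 8*(19/6 + 8) = -25 + 8*(67/6) = -25 + 268/3 = 193/3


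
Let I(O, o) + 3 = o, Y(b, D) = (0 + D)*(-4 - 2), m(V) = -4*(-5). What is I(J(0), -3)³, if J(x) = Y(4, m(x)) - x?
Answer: -216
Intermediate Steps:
m(V) = 20
Y(b, D) = -6*D (Y(b, D) = D*(-6) = -6*D)
J(x) = -120 - x (J(x) = -6*20 - x = -120 - x)
I(O, o) = -3 + o
I(J(0), -3)³ = (-3 - 3)³ = (-6)³ = -216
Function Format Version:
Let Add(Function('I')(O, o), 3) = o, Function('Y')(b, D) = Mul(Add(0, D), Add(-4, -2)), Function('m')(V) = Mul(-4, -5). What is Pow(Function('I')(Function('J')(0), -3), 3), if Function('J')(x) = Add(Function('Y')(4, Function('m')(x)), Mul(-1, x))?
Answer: -216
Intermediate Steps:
Function('m')(V) = 20
Function('Y')(b, D) = Mul(-6, D) (Function('Y')(b, D) = Mul(D, -6) = Mul(-6, D))
Function('J')(x) = Add(-120, Mul(-1, x)) (Function('J')(x) = Add(Mul(-6, 20), Mul(-1, x)) = Add(-120, Mul(-1, x)))
Function('I')(O, o) = Add(-3, o)
Pow(Function('I')(Function('J')(0), -3), 3) = Pow(Add(-3, -3), 3) = Pow(-6, 3) = -216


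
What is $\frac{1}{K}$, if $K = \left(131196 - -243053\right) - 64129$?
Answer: $\frac{1}{310120} \approx 3.2246 \cdot 10^{-6}$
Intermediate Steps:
$K = 310120$ ($K = \left(131196 + 243053\right) - 64129 = 374249 - 64129 = 310120$)
$\frac{1}{K} = \frac{1}{310120}$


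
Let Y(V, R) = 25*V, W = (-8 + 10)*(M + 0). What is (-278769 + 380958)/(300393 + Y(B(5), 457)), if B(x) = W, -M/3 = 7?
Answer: 34063/99781 ≈ 0.34138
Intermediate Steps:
M = -21 (M = -3*7 = -21)
W = -42 (W = (-8 + 10)*(-21 + 0) = 2*(-21) = -42)
B(x) = -42
(-278769 + 380958)/(300393 + Y(B(5), 457)) = (-278769 + 380958)/(300393 + 25*(-42)) = 102189/(300393 - 1050) = 102189/299343 = 102189*(1/299343) = 34063/99781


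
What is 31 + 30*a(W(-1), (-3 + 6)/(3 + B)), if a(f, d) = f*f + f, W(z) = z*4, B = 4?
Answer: 391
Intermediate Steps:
W(z) = 4*z
a(f, d) = f + f² (a(f, d) = f² + f = f + f²)
31 + 30*a(W(-1), (-3 + 6)/(3 + B)) = 31 + 30*((4*(-1))*(1 + 4*(-1))) = 31 + 30*(-4*(1 - 4)) = 31 + 30*(-4*(-3)) = 31 + 30*12 = 31 + 360 = 391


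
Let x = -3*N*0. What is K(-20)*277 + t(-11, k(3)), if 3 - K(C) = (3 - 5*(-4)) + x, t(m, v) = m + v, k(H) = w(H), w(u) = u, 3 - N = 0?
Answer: -5548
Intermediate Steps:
N = 3 (N = 3 - 1*0 = 3 + 0 = 3)
k(H) = H
x = 0 (x = -3*3*0 = -9*0 = 0)
K(C) = -20 (K(C) = 3 - ((3 - 5*(-4)) + 0) = 3 - ((3 + 20) + 0) = 3 - (23 + 0) = 3 - 1*23 = 3 - 23 = -20)
K(-20)*277 + t(-11, k(3)) = -20*277 + (-11 + 3) = -5540 - 8 = -5548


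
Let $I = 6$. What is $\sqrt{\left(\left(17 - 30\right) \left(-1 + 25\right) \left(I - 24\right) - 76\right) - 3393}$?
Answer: $\sqrt{2147} \approx 46.336$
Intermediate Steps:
$\sqrt{\left(\left(17 - 30\right) \left(-1 + 25\right) \left(I - 24\right) - 76\right) - 3393} = \sqrt{\left(\left(17 - 30\right) \left(-1 + 25\right) \left(6 - 24\right) - 76\right) - 3393} = \sqrt{\left(- 13 \cdot 24 \left(-18\right) - 76\right) - 3393} = \sqrt{\left(\left(-13\right) \left(-432\right) - 76\right) - 3393} = \sqrt{\left(5616 - 76\right) - 3393} = \sqrt{5540 - 3393} = \sqrt{2147}$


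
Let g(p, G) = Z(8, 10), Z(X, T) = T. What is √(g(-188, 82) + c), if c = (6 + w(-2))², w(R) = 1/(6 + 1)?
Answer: √2339/7 ≈ 6.9090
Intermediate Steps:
w(R) = ⅐ (w(R) = 1/7 = ⅐)
g(p, G) = 10
c = 1849/49 (c = (6 + ⅐)² = (43/7)² = 1849/49 ≈ 37.735)
√(g(-188, 82) + c) = √(10 + 1849/49) = √(2339/49) = √2339/7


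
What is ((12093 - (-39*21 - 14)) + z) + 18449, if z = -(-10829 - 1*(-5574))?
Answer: 36630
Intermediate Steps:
z = 5255 (z = -(-10829 + 5574) = -1*(-5255) = 5255)
((12093 - (-39*21 - 14)) + z) + 18449 = ((12093 - (-39*21 - 14)) + 5255) + 18449 = ((12093 - (-819 - 14)) + 5255) + 18449 = ((12093 - 1*(-833)) + 5255) + 18449 = ((12093 + 833) + 5255) + 18449 = (12926 + 5255) + 18449 = 18181 + 18449 = 36630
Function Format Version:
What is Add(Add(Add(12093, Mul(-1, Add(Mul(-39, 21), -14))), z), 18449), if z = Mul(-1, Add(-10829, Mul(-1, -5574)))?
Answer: 36630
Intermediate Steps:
z = 5255 (z = Mul(-1, Add(-10829, 5574)) = Mul(-1, -5255) = 5255)
Add(Add(Add(12093, Mul(-1, Add(Mul(-39, 21), -14))), z), 18449) = Add(Add(Add(12093, Mul(-1, Add(Mul(-39, 21), -14))), 5255), 18449) = Add(Add(Add(12093, Mul(-1, Add(-819, -14))), 5255), 18449) = Add(Add(Add(12093, Mul(-1, -833)), 5255), 18449) = Add(Add(Add(12093, 833), 5255), 18449) = Add(Add(12926, 5255), 18449) = Add(18181, 18449) = 36630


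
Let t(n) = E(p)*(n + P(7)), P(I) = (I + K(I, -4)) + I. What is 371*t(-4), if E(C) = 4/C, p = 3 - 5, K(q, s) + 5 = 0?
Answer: -3710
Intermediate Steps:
K(q, s) = -5 (K(q, s) = -5 + 0 = -5)
p = -2
P(I) = -5 + 2*I (P(I) = (I - 5) + I = (-5 + I) + I = -5 + 2*I)
t(n) = -18 - 2*n (t(n) = (4/(-2))*(n + (-5 + 2*7)) = (4*(-1/2))*(n + (-5 + 14)) = -2*(n + 9) = -2*(9 + n) = -18 - 2*n)
371*t(-4) = 371*(-18 - 2*(-4)) = 371*(-18 + 8) = 371*(-10) = -3710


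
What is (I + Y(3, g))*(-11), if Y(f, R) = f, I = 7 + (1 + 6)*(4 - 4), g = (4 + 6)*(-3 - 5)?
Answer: -110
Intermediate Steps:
g = -80 (g = 10*(-8) = -80)
I = 7 (I = 7 + 7*0 = 7 + 0 = 7)
(I + Y(3, g))*(-11) = (7 + 3)*(-11) = 10*(-11) = -110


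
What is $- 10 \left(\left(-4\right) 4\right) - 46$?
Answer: $114$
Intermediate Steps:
$- 10 \left(\left(-4\right) 4\right) - 46 = \left(-10\right) \left(-16\right) - 46 = 160 - 46 = 114$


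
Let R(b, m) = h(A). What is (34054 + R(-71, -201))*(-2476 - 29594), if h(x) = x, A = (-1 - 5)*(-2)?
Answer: -1092496620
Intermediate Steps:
A = 12 (A = -6*(-2) = 12)
R(b, m) = 12
(34054 + R(-71, -201))*(-2476 - 29594) = (34054 + 12)*(-2476 - 29594) = 34066*(-32070) = -1092496620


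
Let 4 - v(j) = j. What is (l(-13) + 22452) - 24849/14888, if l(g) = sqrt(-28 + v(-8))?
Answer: 334240527/14888 + 4*I ≈ 22450.0 + 4.0*I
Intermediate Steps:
v(j) = 4 - j
l(g) = 4*I (l(g) = sqrt(-28 + (4 - 1*(-8))) = sqrt(-28 + (4 + 8)) = sqrt(-28 + 12) = sqrt(-16) = 4*I)
(l(-13) + 22452) - 24849/14888 = (4*I + 22452) - 24849/14888 = (22452 + 4*I) - 24849*1/14888 = (22452 + 4*I) - 24849/14888 = 334240527/14888 + 4*I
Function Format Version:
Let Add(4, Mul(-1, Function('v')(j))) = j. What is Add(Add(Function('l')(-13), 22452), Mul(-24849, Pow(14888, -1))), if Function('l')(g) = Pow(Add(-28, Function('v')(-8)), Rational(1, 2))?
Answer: Add(Rational(334240527, 14888), Mul(4, I)) ≈ Add(22450., Mul(4.0000, I))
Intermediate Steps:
Function('v')(j) = Add(4, Mul(-1, j))
Function('l')(g) = Mul(4, I) (Function('l')(g) = Pow(Add(-28, Add(4, Mul(-1, -8))), Rational(1, 2)) = Pow(Add(-28, Add(4, 8)), Rational(1, 2)) = Pow(Add(-28, 12), Rational(1, 2)) = Pow(-16, Rational(1, 2)) = Mul(4, I))
Add(Add(Function('l')(-13), 22452), Mul(-24849, Pow(14888, -1))) = Add(Add(Mul(4, I), 22452), Mul(-24849, Pow(14888, -1))) = Add(Add(22452, Mul(4, I)), Mul(-24849, Rational(1, 14888))) = Add(Add(22452, Mul(4, I)), Rational(-24849, 14888)) = Add(Rational(334240527, 14888), Mul(4, I))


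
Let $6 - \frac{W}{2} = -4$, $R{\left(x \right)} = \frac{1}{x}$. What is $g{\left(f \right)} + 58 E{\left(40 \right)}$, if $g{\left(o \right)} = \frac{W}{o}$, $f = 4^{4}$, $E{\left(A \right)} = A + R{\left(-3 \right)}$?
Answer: $\frac{441743}{192} \approx 2300.7$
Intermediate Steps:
$W = 20$ ($W = 12 - -8 = 12 + 8 = 20$)
$E{\left(A \right)} = - \frac{1}{3} + A$ ($E{\left(A \right)} = A + \frac{1}{-3} = A - \frac{1}{3} = - \frac{1}{3} + A$)
$f = 256$
$g{\left(o \right)} = \frac{20}{o}$
$g{\left(f \right)} + 58 E{\left(40 \right)} = \frac{20}{256} + 58 \left(- \frac{1}{3} + 40\right) = 20 \cdot \frac{1}{256} + 58 \cdot \frac{119}{3} = \frac{5}{64} + \frac{6902}{3} = \frac{441743}{192}$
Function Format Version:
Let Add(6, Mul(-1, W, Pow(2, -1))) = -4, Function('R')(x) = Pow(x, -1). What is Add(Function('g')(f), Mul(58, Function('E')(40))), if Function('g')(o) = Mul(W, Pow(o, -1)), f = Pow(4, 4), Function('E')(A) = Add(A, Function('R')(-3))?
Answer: Rational(441743, 192) ≈ 2300.7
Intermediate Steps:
W = 20 (W = Add(12, Mul(-2, -4)) = Add(12, 8) = 20)
Function('E')(A) = Add(Rational(-1, 3), A) (Function('E')(A) = Add(A, Pow(-3, -1)) = Add(A, Rational(-1, 3)) = Add(Rational(-1, 3), A))
f = 256
Function('g')(o) = Mul(20, Pow(o, -1))
Add(Function('g')(f), Mul(58, Function('E')(40))) = Add(Mul(20, Pow(256, -1)), Mul(58, Add(Rational(-1, 3), 40))) = Add(Mul(20, Rational(1, 256)), Mul(58, Rational(119, 3))) = Add(Rational(5, 64), Rational(6902, 3)) = Rational(441743, 192)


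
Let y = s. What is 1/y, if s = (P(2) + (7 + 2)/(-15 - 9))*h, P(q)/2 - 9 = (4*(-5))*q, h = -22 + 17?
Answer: 8/2495 ≈ 0.0032064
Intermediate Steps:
h = -5
P(q) = 18 - 40*q (P(q) = 18 + 2*((4*(-5))*q) = 18 + 2*(-20*q) = 18 - 40*q)
s = 2495/8 (s = ((18 - 40*2) + (7 + 2)/(-15 - 9))*(-5) = ((18 - 80) + 9/(-24))*(-5) = (-62 + 9*(-1/24))*(-5) = (-62 - 3/8)*(-5) = -499/8*(-5) = 2495/8 ≈ 311.88)
y = 2495/8 ≈ 311.88
1/y = 1/(2495/8) = 8/2495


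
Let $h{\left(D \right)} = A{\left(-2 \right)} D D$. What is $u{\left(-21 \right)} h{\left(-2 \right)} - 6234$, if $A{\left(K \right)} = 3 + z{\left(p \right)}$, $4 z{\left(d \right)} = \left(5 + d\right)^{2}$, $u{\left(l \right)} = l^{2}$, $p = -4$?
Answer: $-501$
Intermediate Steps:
$z{\left(d \right)} = \frac{\left(5 + d\right)^{2}}{4}$
$A{\left(K \right)} = \frac{13}{4}$ ($A{\left(K \right)} = 3 + \frac{\left(5 - 4\right)^{2}}{4} = 3 + \frac{1^{2}}{4} = 3 + \frac{1}{4} \cdot 1 = 3 + \frac{1}{4} = \frac{13}{4}$)
$h{\left(D \right)} = \frac{13 D^{2}}{4}$ ($h{\left(D \right)} = \frac{13 D}{4} D = \frac{13 D^{2}}{4}$)
$u{\left(-21 \right)} h{\left(-2 \right)} - 6234 = \left(-21\right)^{2} \frac{13 \left(-2\right)^{2}}{4} - 6234 = 441 \cdot \frac{13}{4} \cdot 4 - 6234 = 441 \cdot 13 - 6234 = 5733 - 6234 = -501$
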